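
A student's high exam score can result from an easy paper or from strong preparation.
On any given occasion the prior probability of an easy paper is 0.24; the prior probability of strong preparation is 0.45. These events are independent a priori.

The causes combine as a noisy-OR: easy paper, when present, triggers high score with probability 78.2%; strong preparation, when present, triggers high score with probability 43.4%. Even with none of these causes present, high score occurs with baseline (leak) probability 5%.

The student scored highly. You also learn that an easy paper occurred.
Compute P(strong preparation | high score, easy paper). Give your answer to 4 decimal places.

Under noisy-OR, P(high score | causes) = 1 − (1−0.05)·∏(1−qᵢ) over the active causes.
Weight on strong preparation=true, given the evidence: 0.882781×0.45 = 0.397251
Denominator P(high score | easy paper): 0.7929×0.55 + 0.882781×0.45 = 0.833346
P(strong preparation | high score, easy paper) = 0.397251/0.833346 ≈ 0.4767

P(strong preparation | high score, easy paper) ≈ 0.4767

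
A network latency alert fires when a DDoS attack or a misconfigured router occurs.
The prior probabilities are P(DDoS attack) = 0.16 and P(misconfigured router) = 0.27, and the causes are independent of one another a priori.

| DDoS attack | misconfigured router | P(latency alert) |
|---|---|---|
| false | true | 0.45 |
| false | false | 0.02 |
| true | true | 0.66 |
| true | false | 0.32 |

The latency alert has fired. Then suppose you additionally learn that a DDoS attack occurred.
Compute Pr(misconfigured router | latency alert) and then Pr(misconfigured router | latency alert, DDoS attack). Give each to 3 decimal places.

P(latency alert) = 0.02*0.84*0.73 + 0.45*0.84*0.27 + 0.32*0.16*0.73 + 0.66*0.16*0.27 = 0.012264 + 0.102060 + 0.037376 + 0.028512 = 0.180212
Restricting to configurations with misconfigured router present: 0.102060 + 0.028512 = 0.130572.
P(misconfigured router | latency alert) = 0.130572 / 0.180212 ≈ 0.725

Now also conditioning on DDoS attack=true:
For the numerator, keep only misconfigured router=true terms: 0.66·0.27 = 0.178200
Normalizer over all consistent configurations: 0.32·0.73 + 0.66·0.27 = 0.411800
Posterior = 0.178200 / 0.411800 ≈ 0.433
Conditioning on DDoS attack lowers the posterior on misconfigured router: the classic explaining-away effect in a common-effect structure.

Pr(misconfigured router | latency alert) ≈ 0.725; Pr(misconfigured router | latency alert, DDoS attack) ≈ 0.433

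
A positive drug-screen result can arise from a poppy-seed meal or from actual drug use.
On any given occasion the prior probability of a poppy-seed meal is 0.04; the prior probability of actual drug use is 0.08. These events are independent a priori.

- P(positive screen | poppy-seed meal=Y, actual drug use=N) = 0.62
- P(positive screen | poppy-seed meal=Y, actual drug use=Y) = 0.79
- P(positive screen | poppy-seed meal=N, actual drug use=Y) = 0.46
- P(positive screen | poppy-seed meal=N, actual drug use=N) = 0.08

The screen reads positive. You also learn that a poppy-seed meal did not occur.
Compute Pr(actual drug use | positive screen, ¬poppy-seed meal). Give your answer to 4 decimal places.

Pr(actual drug use | positive screen, ¬poppy-seed meal) ≈ 0.3333

Enumerate both values of actual drug use and weight by the priors:
  P(positive screen | ¬poppy-seed meal) = 0.08·0.92 + 0.46·0.08
        = 0.073600 + 0.036800 = 0.110400
Configurations with actual drug use contribute 0.036800, so
  P(actual drug use | positive screen, ¬poppy-seed meal) = 0.036800 / 0.110400 ≈ 0.3333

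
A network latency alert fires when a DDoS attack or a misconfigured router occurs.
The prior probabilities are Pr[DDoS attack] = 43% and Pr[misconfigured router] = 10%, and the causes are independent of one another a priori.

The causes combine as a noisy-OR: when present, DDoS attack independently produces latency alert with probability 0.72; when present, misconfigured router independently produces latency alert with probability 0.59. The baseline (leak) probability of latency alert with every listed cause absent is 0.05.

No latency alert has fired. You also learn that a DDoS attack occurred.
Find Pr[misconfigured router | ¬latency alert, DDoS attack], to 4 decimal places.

Under noisy-OR, P(latency alert | causes) = 1 − (1−0.05)·∏(1−qᵢ) over the active causes.
Sum P(¬latency alert|·) weighted by the priors over both values of misconfigured router:
  P(¬latency alert | DDoS attack) = 0.266*0.9 + 0.10906*0.1
        = 0.239400 + 0.010906 = 0.250306
Keeping only the misconfigured router-present terms gives 0.010906, so
  P(misconfigured router | ¬latency alert, DDoS attack) = 0.010906 / 0.250306 ≈ 0.0436

Pr[misconfigured router | ¬latency alert, DDoS attack] ≈ 0.0436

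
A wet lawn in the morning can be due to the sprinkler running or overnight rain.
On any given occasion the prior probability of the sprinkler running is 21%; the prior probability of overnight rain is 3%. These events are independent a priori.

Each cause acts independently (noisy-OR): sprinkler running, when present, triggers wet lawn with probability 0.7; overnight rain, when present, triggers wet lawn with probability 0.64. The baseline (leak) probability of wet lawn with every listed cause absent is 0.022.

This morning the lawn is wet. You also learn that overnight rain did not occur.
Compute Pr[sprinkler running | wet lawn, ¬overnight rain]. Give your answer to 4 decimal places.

Pr[sprinkler running | wet lawn, ¬overnight rain] ≈ 0.8952

Under noisy-OR, P(wet lawn | causes) = 1 − (1−0.022)·∏(1−qᵢ) over the active causes.
P(wet lawn | ¬overnight rain) = 0.022×0.79 + 0.7066×0.21 = 0.017380 + 0.148386 = 0.165766
Of this, 0.148386 comes from 0.7066×0.21 (the sprinkler running=true cases).
So P(sprinkler running | wet lawn, ¬overnight rain) = 0.148386/0.165766 ≈ 0.8952.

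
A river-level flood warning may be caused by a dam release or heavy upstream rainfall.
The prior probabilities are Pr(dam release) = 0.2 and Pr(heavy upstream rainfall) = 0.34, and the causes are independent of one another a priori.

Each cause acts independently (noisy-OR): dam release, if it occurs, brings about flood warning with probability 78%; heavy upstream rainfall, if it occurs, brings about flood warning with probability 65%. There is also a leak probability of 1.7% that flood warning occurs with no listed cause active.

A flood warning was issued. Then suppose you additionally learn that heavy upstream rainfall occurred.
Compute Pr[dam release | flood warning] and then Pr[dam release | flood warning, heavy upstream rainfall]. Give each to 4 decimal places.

Pr[dam release | flood warning] ≈ 0.4702; Pr[dam release | flood warning, heavy upstream rainfall] ≈ 0.2605

Under noisy-OR, P(flood warning | causes) = 1 − (1−0.017)·∏(1−qᵢ) over the active causes.
P(flood warning) = 0.017*0.8*0.66 + 0.65595*0.8*0.34 + 0.78374*0.2*0.66 + 0.924309*0.2*0.34 = 0.008976 + 0.178418 + 0.103454 + 0.062853 = 0.353701
Of this, 0.166307 comes from 0.103454 + 0.062853 (the dam release=true cases).
So P(dam release | flood warning) = 0.166307/0.353701 ≈ 0.4702.

With the extra evidence:
Numerator (weight on configurations with dam release): 0.924309·0.2 = 0.184862
Normalizer over all consistent configurations: 0.65595·0.8 + 0.924309·0.2 = 0.709622
Posterior = 0.184862 / 0.709622 ≈ 0.2605
— heavy upstream rainfall explains away the evidence for dam release.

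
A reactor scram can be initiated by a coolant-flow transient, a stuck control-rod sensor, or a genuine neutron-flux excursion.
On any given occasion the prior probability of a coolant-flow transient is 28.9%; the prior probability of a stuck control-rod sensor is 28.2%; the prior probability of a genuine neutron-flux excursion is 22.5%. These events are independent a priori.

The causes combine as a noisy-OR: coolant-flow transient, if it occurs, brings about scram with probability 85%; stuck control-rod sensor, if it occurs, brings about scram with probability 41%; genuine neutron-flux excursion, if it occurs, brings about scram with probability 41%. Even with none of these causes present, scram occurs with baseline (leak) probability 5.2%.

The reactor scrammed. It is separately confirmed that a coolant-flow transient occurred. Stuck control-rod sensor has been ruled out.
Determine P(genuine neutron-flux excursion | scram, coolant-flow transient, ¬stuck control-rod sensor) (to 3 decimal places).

Under noisy-OR, P(scram | causes) = 1 − (1−0.052)·∏(1−qᵢ) over the active causes.
Sum P(scram|·) weighted by the priors over both values of genuine neutron-flux excursion:
  P(scram | coolant-flow transient, ¬stuck control-rod sensor) = 0.8578·0.775 + 0.916102·0.225
        = 0.664795 + 0.206123 = 0.870918
Configurations with genuine neutron-flux excursion contribute 0.206123, so
  P(genuine neutron-flux excursion | scram, coolant-flow transient, ¬stuck control-rod sensor) = 0.206123 / 0.870918 ≈ 0.237

P(genuine neutron-flux excursion | scram, coolant-flow transient, ¬stuck control-rod sensor) ≈ 0.237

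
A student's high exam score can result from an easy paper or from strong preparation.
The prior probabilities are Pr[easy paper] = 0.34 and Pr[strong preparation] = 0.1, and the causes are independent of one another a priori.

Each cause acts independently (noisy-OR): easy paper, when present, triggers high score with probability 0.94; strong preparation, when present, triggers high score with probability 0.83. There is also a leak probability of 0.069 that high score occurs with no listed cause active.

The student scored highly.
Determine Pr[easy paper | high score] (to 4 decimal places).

Pr[easy paper | high score] ≈ 0.7697

Under noisy-OR, P(high score | causes) = 1 − (1−0.069)·∏(1−qᵢ) over the active causes.
By total probability over the 4 (easy paper, strong preparation) configurations:
  P(high score) = 0.069×0.66×0.9 + 0.84173×0.66×0.1 + 0.94414×0.34×0.9 + 0.990504×0.34×0.1
        = 0.040986 + 0.055554 + 0.288907 + 0.033677 = 0.419124
The terms with easy paper present sum to 0.322584, so
  P(easy paper | high score) = 0.322584 / 0.419124 ≈ 0.7697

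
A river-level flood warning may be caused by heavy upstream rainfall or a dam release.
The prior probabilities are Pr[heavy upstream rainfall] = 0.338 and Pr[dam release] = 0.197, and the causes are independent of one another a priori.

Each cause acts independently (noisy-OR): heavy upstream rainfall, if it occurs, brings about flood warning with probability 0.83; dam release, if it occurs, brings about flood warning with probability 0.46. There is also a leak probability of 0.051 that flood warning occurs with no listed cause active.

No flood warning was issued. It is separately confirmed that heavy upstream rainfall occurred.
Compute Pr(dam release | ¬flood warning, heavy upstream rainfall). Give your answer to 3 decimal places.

Pr(dam release | ¬flood warning, heavy upstream rainfall) ≈ 0.117

Under noisy-OR, P(flood warning | causes) = 1 − (1−0.051)·∏(1−qᵢ) over the active causes.
For the numerator, keep only dam release=true terms: 0.087118×0.197 = 0.017162
Normalizer over all consistent configurations: 0.16133×0.803 + 0.087118×0.197 = 0.146710
Posterior = 0.017162 / 0.146710 ≈ 0.117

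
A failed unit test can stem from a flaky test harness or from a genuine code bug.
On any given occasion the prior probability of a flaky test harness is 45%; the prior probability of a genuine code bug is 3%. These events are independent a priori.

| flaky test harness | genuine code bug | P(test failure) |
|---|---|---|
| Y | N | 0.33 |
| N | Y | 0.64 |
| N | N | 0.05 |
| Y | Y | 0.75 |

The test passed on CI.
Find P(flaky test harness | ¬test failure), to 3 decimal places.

Enumerate the 4 (flaky test harness, genuine code bug) configurations and weight by the priors:
  P(¬test failure) = 0.95·0.55·0.97 + 0.36·0.55·0.03 + 0.67·0.45·0.97 + 0.25·0.45·0.03
        = 0.506825 + 0.005940 + 0.292455 + 0.003375 = 0.808595
Configurations with flaky test harness contribute 0.295830, so
  P(flaky test harness | ¬test failure) = 0.295830 / 0.808595 ≈ 0.366

P(flaky test harness | ¬test failure) ≈ 0.366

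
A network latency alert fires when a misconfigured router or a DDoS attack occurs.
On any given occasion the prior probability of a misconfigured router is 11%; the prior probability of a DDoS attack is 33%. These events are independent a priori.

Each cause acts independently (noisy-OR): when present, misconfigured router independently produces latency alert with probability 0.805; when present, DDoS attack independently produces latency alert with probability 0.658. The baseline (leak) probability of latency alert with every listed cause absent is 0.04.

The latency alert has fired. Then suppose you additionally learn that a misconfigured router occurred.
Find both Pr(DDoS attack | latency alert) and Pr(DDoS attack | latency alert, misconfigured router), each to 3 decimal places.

Pr(DDoS attack | latency alert) ≈ 0.734; Pr(DDoS attack | latency alert, misconfigured router) ≈ 0.362

Under noisy-OR, P(latency alert | causes) = 1 − (1−0.04)·∏(1−qᵢ) over the active causes.
P(latency alert) = 0.04·0.89·0.67 + 0.67168·0.89·0.33 + 0.8128·0.11·0.67 + 0.935978·0.11·0.33 = 0.023852 + 0.197272 + 0.059903 + 0.033976 = 0.315003
Restricting to configurations with DDoS attack present: 0.197272 + 0.033976 = 0.231248.
So P(DDoS attack | latency alert) = 0.231248/0.315003 ≈ 0.734.

Now condition on the additional information:
Weight on DDoS attack=true, given the evidence: 0.935978×0.33 = 0.308873
The normalizing constant is 0.8128×0.67 + 0.935978×0.33 = 0.853449
Posterior = 0.308873 / 0.853449 ≈ 0.362
Conditioning on misconfigured router lowers the posterior on DDoS attack: the classic explaining-away effect in a common-effect structure.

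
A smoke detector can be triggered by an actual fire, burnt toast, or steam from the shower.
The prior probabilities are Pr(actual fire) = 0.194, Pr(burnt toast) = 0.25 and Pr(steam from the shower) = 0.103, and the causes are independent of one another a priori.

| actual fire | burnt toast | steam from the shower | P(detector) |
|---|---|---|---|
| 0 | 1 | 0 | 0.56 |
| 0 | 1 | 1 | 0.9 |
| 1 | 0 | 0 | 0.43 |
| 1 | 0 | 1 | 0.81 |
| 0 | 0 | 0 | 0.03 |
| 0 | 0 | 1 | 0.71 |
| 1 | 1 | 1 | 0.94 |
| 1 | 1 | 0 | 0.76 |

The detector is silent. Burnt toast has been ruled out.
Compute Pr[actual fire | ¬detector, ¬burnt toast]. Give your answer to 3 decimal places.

P(¬detector | ¬burnt toast) = 0.97·0.806·0.897 + 0.29·0.806·0.103 + 0.57·0.194·0.897 + 0.19·0.194·0.103 = 0.701293 + 0.024075 + 0.099190 + 0.003797 = 0.828355
Of this, 0.102987 comes from 0.099190 + 0.003797 (the actual fire=true cases).
So P(actual fire | ¬detector, ¬burnt toast) = 0.102987/0.828355 ≈ 0.124.

Pr[actual fire | ¬detector, ¬burnt toast] ≈ 0.124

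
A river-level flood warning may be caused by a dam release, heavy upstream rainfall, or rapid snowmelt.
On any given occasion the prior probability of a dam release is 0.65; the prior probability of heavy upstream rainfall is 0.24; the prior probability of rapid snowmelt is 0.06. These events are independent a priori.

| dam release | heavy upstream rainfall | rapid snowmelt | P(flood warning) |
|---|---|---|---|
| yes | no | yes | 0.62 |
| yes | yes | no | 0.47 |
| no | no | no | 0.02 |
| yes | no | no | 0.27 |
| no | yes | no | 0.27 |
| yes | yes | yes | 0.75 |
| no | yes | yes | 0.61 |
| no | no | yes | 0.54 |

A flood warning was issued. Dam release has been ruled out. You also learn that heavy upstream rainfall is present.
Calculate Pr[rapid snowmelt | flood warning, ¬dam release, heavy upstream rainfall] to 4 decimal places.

Pr[rapid snowmelt | flood warning, ¬dam release, heavy upstream rainfall] ≈ 0.1260

Numerator (weight on configurations with rapid snowmelt): 0.61*0.06 = 0.036600
The normalizing constant is 0.27*0.94 + 0.61*0.06 = 0.290400
Posterior = 0.036600 / 0.290400 ≈ 0.1260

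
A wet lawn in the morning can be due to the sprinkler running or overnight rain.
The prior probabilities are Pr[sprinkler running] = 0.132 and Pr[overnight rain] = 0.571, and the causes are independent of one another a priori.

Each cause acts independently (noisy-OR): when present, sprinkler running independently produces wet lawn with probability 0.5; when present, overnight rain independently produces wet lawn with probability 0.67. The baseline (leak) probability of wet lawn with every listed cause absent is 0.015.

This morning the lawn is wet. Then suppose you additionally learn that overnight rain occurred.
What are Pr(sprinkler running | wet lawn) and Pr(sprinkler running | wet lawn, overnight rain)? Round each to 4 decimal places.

Pr(sprinkler running | wet lawn) ≈ 0.2127; Pr(sprinkler running | wet lawn, overnight rain) ≈ 0.1587

Under noisy-OR, P(wet lawn | causes) = 1 − (1−0.015)·∏(1−qᵢ) over the active causes.
Sum P(wet lawn|·) weighted by the priors over the 4 (sprinkler running, overnight rain) configurations:
  P(wet lawn) = 0.015*0.868*0.429 + 0.67495*0.868*0.571 + 0.5075*0.132*0.429 + 0.837475*0.132*0.571
        = 0.005586 + 0.334524 + 0.028739 + 0.063122 = 0.431971
The terms with sprinkler running present sum to 0.091861, so
  P(sprinkler running | wet lawn) = 0.091861 / 0.431971 ≈ 0.2127

Now also conditioning on overnight rain=true:
Weight on sprinkler running=true, given the evidence: 0.837475×0.132 = 0.110547
Normalizer over all consistent configurations: 0.67495×0.868 + 0.837475×0.132 = 0.696404
P(sprinkler running | wet lawn, overnight rain) = 0.110547/0.696404 ≈ 0.1587
The drop from 0.2127 to 0.1587 is the explaining-away (discounting) effect.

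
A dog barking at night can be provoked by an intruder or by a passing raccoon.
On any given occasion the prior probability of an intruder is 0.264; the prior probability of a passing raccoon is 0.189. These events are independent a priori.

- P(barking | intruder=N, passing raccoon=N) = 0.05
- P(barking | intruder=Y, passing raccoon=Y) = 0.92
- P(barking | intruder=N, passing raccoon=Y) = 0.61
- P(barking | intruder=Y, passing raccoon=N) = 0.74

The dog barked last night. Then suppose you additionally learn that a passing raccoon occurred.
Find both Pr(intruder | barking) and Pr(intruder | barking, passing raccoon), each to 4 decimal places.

Pr(intruder | barking) ≈ 0.6405; Pr(intruder | barking, passing raccoon) ≈ 0.3511

Weight on intruder=true, given the evidence: 0.158437 + 0.045904 = 0.204341
Normalizer over all consistent configurations: 0.05*0.736*0.811 + 0.61*0.736*0.189 + 0.74*0.264*0.811 + 0.92*0.264*0.189 = 0.319039
P(intruder | barking) = 0.204341/0.319039 ≈ 0.6405

With the extra evidence:
Numerator (weight on configurations with intruder): 0.92*0.264 = 0.242880
The normalizing constant is 0.61*0.736 + 0.92*0.264 = 0.691840
Posterior = 0.242880 / 0.691840 ≈ 0.3511
This is intercausal reasoning (explaining away): once passing raccoon accounts for the barking, intruder becomes less likely.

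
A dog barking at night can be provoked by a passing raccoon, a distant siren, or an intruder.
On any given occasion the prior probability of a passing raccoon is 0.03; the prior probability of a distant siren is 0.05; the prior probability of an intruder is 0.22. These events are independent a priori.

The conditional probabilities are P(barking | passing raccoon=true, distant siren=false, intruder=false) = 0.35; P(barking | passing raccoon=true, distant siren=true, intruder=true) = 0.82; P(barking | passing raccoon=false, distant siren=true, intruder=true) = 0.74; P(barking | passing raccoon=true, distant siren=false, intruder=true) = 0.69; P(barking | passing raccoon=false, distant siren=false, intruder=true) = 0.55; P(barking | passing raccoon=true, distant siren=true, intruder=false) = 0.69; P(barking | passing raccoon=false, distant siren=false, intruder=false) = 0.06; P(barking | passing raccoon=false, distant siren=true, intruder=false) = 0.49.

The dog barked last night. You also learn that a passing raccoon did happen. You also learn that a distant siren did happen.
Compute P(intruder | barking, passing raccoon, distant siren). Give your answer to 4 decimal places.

For the numerator, keep only intruder=true terms: 0.82*0.22 = 0.180400
Denominator P(barking | passing raccoon, distant siren): 0.69*0.78 + 0.82*0.22 = 0.718600
P(intruder | barking, passing raccoon, distant siren) = 0.180400/0.718600 ≈ 0.2510

P(intruder | barking, passing raccoon, distant siren) ≈ 0.2510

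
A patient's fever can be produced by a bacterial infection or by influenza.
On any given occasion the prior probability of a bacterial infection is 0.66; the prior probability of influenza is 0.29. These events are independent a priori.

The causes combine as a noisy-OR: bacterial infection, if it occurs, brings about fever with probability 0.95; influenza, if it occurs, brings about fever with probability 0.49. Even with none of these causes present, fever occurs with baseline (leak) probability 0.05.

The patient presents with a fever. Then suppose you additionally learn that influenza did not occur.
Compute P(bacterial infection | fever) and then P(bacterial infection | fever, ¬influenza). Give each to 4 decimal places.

P(bacterial infection | fever) ≈ 0.9096; P(bacterial infection | fever, ¬influenza) ≈ 0.9737

Under noisy-OR, P(fever | causes) = 1 − (1−0.05)·∏(1−qᵢ) over the active causes.
P(fever) = 0.05*0.34*0.71 + 0.5155*0.34*0.29 + 0.9525*0.66*0.71 + 0.975775*0.66*0.29 = 0.012070 + 0.050828 + 0.446342 + 0.186763 = 0.696003
The bacterial infection-present share is 0.446342 + 0.186763 = 0.633105.
So P(bacterial infection | fever) = 0.633105/0.696003 ≈ 0.9096.

With the extra evidence:
Enumerate both values of bacterial infection and weight by the priors:
  P(fever | ¬influenza) = 0.05*0.34 + 0.9525*0.66
        = 0.017000 + 0.628650 = 0.645650
The terms with bacterial infection present sum to 0.628650, so
  P(bacterial infection | fever, ¬influenza) = 0.628650 / 0.645650 ≈ 0.9737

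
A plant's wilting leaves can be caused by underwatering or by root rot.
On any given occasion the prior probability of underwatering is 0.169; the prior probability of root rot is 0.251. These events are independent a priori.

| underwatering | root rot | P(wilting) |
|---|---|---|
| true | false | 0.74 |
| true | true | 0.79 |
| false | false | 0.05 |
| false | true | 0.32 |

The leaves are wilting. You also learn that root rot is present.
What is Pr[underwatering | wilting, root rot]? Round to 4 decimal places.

For the numerator, keep only underwatering=true terms: 0.79*0.169 = 0.133510
Denominator P(wilting | root rot): 0.32*0.831 + 0.79*0.169 = 0.399430
P(underwatering | wilting, root rot) = 0.133510/0.399430 ≈ 0.3343

Pr[underwatering | wilting, root rot] ≈ 0.3343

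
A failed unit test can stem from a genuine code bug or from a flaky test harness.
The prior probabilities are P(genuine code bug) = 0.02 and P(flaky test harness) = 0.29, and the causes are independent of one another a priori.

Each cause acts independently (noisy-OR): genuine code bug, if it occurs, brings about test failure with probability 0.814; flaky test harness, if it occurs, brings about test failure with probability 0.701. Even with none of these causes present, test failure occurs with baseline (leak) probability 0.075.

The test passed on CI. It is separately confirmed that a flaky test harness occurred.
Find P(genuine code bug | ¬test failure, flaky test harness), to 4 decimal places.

P(genuine code bug | ¬test failure, flaky test harness) ≈ 0.0038

Under noisy-OR, P(test failure | causes) = 1 − (1−0.075)·∏(1−qᵢ) over the active causes.
Sum P(¬test failure|·) weighted by the priors over both values of genuine code bug:
  P(¬test failure | flaky test harness) = 0.276575*0.98 + 0.051443*0.02
        = 0.271043 + 0.001029 = 0.272072
The terms with genuine code bug present sum to 0.001029, so
  P(genuine code bug | ¬test failure, flaky test harness) = 0.001029 / 0.272072 ≈ 0.0038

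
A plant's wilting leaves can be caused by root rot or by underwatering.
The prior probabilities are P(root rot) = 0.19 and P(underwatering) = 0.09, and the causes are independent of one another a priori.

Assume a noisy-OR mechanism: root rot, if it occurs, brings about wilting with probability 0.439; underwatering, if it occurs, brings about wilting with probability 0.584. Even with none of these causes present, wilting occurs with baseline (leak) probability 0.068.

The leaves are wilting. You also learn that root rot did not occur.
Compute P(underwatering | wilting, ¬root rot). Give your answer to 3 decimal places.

P(underwatering | wilting, ¬root rot) ≈ 0.471

Under noisy-OR, P(wilting | causes) = 1 − (1−0.068)·∏(1−qᵢ) over the active causes.
P(wilting | ¬root rot) = 0.068·0.91 + 0.612288·0.09 = 0.061880 + 0.055106 = 0.116986
The underwatering-present share is 0.612288·0.09 = 0.055106.
Hence the posterior is 0.055106/0.116986 ≈ 0.471.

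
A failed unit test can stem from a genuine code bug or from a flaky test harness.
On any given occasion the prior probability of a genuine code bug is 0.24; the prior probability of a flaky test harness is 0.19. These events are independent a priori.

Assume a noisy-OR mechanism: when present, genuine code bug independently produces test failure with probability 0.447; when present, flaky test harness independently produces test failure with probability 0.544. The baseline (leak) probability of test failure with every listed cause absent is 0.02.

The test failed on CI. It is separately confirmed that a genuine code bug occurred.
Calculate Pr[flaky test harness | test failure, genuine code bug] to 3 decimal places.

Under noisy-OR, P(test failure | causes) = 1 − (1−0.02)·∏(1−qᵢ) over the active causes.
P(test failure | genuine code bug) = 0.45806×0.81 + 0.752875×0.19 = 0.371029 + 0.143046 = 0.514075
The flaky test harness-present share is 0.752875×0.19 = 0.143046.
P(flaky test harness | test failure, genuine code bug) = 0.143046 / 0.514075 ≈ 0.278

Pr[flaky test harness | test failure, genuine code bug] ≈ 0.278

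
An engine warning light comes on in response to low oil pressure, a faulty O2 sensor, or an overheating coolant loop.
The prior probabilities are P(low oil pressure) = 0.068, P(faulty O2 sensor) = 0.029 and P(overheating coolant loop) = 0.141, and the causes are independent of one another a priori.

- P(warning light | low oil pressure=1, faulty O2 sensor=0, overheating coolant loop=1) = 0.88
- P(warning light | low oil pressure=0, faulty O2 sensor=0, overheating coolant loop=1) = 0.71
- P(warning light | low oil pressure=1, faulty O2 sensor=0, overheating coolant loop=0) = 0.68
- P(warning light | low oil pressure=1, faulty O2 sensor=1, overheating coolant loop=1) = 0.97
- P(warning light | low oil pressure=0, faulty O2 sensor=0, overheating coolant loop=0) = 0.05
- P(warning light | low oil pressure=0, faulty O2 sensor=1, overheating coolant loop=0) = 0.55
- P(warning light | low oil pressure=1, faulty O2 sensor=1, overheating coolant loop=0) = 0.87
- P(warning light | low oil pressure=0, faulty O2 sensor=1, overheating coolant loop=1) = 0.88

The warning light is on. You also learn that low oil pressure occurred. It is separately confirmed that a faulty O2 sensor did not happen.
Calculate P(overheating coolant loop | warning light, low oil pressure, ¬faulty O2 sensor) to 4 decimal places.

P(overheating coolant loop | warning light, low oil pressure, ¬faulty O2 sensor) ≈ 0.1752

For the numerator, keep only overheating coolant loop=true terms: 0.88×0.141 = 0.124080
Normalizer over all consistent configurations: 0.68×0.859 + 0.88×0.141 = 0.708200
P(overheating coolant loop | warning light, low oil pressure, ¬faulty O2 sensor) = 0.124080/0.708200 ≈ 0.1752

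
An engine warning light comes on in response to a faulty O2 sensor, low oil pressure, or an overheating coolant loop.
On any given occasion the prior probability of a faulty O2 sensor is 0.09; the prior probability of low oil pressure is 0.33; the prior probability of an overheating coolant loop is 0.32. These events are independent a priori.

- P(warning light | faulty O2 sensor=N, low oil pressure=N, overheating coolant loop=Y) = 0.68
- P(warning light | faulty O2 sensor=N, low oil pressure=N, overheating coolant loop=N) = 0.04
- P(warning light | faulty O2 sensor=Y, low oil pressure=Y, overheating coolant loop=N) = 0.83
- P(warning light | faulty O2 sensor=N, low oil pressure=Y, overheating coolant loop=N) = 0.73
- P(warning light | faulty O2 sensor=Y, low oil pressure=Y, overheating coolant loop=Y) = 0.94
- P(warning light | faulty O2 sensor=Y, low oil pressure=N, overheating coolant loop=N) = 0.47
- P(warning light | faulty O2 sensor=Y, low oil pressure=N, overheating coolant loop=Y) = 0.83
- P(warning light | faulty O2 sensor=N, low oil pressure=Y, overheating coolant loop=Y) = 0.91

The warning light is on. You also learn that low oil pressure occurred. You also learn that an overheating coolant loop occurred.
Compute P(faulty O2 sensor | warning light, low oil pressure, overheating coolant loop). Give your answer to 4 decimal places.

P(warning light | low oil pressure, overheating coolant loop) = 0.91·0.91 + 0.94·0.09 = 0.828100 + 0.084600 = 0.912700
Restricting to configurations with faulty O2 sensor present: 0.94·0.09 = 0.084600.
Hence the posterior is 0.084600/0.912700 ≈ 0.0927.

P(faulty O2 sensor | warning light, low oil pressure, overheating coolant loop) ≈ 0.0927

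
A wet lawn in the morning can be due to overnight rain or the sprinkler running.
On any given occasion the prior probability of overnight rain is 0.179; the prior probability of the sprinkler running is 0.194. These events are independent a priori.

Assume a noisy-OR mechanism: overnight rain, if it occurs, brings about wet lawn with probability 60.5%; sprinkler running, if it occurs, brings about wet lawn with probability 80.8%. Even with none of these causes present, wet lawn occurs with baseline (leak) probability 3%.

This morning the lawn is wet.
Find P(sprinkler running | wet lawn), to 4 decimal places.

P(sprinkler running | wet lawn) ≈ 0.5978

Under noisy-OR, P(wet lawn | causes) = 1 − (1−0.03)·∏(1−qᵢ) over the active causes.
Enumerate the 4 (overnight rain, sprinkler running) configurations and weight by the priors:
  P(wet lawn) = 0.03·0.821·0.806 + 0.81376·0.821·0.194 + 0.61685·0.179·0.806 + 0.926435·0.179·0.194
        = 0.019852 + 0.129611 + 0.088995 + 0.032171 = 0.270629
Configurations with sprinkler running contribute 0.161782, so
  P(sprinkler running | wet lawn) = 0.161782 / 0.270629 ≈ 0.5978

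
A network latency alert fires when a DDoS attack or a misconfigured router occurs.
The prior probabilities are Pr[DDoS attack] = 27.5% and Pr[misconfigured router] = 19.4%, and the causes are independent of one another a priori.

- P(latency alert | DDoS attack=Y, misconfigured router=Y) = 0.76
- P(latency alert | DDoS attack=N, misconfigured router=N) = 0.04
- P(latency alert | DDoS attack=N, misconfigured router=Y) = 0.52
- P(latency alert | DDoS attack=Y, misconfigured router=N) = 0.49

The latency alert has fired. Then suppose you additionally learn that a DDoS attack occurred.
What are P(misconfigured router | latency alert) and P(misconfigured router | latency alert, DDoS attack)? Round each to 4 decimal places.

P(misconfigured router | latency alert) ≈ 0.4628; P(misconfigured router | latency alert, DDoS attack) ≈ 0.2718

Sum P(latency alert|·) weighted by the priors over the 4 (DDoS attack, misconfigured router) configurations:
  P(latency alert) = 0.04×0.725×0.806 + 0.52×0.725×0.194 + 0.49×0.275×0.806 + 0.76×0.275×0.194
        = 0.023374 + 0.073138 + 0.108609 + 0.040546 = 0.245667
The terms with misconfigured router present sum to 0.113684, so
  P(misconfigured router | latency alert) = 0.113684 / 0.245667 ≈ 0.4628

Now condition on the additional information:
For the numerator, keep only misconfigured router=true terms: 0.76·0.194 = 0.147440
The normalizing constant is 0.49·0.806 + 0.76·0.194 = 0.542380
Posterior = 0.147440 / 0.542380 ≈ 0.2718
This is intercausal reasoning (explaining away): once DDoS attack accounts for the latency alert, misconfigured router becomes less likely.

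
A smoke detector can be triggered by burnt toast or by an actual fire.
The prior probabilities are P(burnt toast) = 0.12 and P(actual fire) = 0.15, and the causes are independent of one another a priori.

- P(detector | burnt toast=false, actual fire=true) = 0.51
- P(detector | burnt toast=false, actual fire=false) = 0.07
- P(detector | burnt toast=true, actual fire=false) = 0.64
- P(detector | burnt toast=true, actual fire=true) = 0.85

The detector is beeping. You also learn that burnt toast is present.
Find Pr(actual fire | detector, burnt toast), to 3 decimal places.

Pr(actual fire | detector, burnt toast) ≈ 0.190

By total probability over both values of actual fire:
  P(detector | burnt toast) = 0.64·0.85 + 0.85·0.15
        = 0.544000 + 0.127500 = 0.671500
Keeping only the actual fire-present terms gives 0.127500, so
  P(actual fire | detector, burnt toast) = 0.127500 / 0.671500 ≈ 0.190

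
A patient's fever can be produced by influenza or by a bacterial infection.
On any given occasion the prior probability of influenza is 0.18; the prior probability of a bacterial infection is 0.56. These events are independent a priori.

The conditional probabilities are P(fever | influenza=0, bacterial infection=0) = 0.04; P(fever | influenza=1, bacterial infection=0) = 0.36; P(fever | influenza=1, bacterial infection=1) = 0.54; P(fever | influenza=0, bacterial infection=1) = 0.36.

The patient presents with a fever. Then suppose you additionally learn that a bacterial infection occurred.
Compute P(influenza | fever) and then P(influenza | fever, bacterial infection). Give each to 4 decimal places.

Numerator (weight on configurations with influenza): 0.028512 + 0.054432 = 0.082944
The normalizing constant is 0.04×0.82×0.44 + 0.36×0.82×0.56 + 0.36×0.18×0.44 + 0.54×0.18×0.56 = 0.262688
Posterior = 0.082944 / 0.262688 ≈ 0.3158

Now condition on the additional information:
For the numerator, keep only influenza=true terms: 0.54×0.18 = 0.097200
Denominator P(fever | bacterial infection): 0.36×0.82 + 0.54×0.18 = 0.392400
Posterior = 0.097200 / 0.392400 ≈ 0.2477

P(influenza | fever) ≈ 0.3158; P(influenza | fever, bacterial infection) ≈ 0.2477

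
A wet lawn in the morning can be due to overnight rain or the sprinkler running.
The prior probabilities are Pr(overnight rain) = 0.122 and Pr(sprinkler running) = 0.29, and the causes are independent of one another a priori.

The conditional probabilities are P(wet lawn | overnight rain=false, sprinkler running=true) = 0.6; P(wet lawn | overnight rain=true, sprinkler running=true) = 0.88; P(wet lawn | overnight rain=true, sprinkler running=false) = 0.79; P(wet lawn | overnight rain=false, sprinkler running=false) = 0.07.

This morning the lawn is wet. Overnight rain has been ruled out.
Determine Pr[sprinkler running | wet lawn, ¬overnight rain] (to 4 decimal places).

Sum P(wet lawn|·) weighted by the priors over both values of sprinkler running:
  P(wet lawn | ¬overnight rain) = 0.07·0.71 + 0.6·0.29
        = 0.049700 + 0.174000 = 0.223700
Keeping only the sprinkler running-present terms gives 0.174000, so
  P(sprinkler running | wet lawn, ¬overnight rain) = 0.174000 / 0.223700 ≈ 0.7778

Pr[sprinkler running | wet lawn, ¬overnight rain] ≈ 0.7778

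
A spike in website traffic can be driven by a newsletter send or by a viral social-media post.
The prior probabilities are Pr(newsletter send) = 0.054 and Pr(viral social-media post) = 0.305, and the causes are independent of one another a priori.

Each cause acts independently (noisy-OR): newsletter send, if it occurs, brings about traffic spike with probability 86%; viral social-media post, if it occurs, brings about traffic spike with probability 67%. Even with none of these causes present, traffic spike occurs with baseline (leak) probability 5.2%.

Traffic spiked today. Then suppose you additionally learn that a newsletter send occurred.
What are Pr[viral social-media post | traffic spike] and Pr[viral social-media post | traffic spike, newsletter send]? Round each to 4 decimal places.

Under noisy-OR, P(traffic spike | causes) = 1 − (1−0.052)·∏(1−qᵢ) over the active causes.
Weight on viral social-media post=true, given the evidence: 0.198266 + 0.015749 = 0.214015
Denominator P(traffic spike): 0.052*0.946*0.695 + 0.68716*0.946*0.305 + 0.86728*0.054*0.695 + 0.956202*0.054*0.305 = 0.280752
Posterior = 0.214015 / 0.280752 ≈ 0.7623

Now also conditioning on newsletter send=true:
Weight on viral social-media post=true, given the evidence: 0.956202*0.305 = 0.291642
The normalizing constant is 0.86728*0.695 + 0.956202*0.305 = 0.894402
P(viral social-media post | traffic spike, newsletter send) = 0.291642/0.894402 ≈ 0.3261
This is intercausal reasoning (explaining away): once newsletter send accounts for the traffic spike, viral social-media post becomes less likely.

Pr[viral social-media post | traffic spike] ≈ 0.7623; Pr[viral social-media post | traffic spike, newsletter send] ≈ 0.3261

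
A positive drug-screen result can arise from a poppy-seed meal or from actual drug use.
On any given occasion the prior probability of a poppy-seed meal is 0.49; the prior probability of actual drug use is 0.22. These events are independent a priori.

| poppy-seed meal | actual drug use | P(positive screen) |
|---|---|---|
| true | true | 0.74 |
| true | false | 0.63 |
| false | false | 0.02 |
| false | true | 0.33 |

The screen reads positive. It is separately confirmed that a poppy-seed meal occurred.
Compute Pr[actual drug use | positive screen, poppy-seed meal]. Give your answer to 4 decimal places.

Pr[actual drug use | positive screen, poppy-seed meal] ≈ 0.2489

P(positive screen | poppy-seed meal) = 0.63·0.78 + 0.74·0.22 = 0.491400 + 0.162800 = 0.654200
The actual drug use-present share is 0.74·0.22 = 0.162800.
Hence the posterior is 0.162800/0.654200 ≈ 0.2489.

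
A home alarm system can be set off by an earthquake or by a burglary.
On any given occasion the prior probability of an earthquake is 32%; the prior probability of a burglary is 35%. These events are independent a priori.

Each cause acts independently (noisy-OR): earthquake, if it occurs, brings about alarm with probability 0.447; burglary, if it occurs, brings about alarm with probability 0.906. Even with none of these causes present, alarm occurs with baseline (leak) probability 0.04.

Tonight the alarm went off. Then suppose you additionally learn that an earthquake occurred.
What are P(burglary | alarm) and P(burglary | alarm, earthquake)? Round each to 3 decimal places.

Under noisy-OR, P(alarm | causes) = 1 − (1−0.04)·∏(1−qᵢ) over the active causes.
Enumerate the 4 (earthquake, burglary) configurations and weight by the priors:
  P(alarm) = 0.04×0.68×0.65 + 0.90976×0.68×0.35 + 0.46912×0.32×0.65 + 0.950097×0.32×0.35
        = 0.017680 + 0.216523 + 0.097577 + 0.106411 = 0.438191
Configurations with burglary contribute 0.322934, so
  P(burglary | alarm) = 0.322934 / 0.438191 ≈ 0.737

Now condition on the additional information:
Numerator (weight on configurations with burglary): 0.950097·0.35 = 0.332534
Normalizer over all consistent configurations: 0.46912·0.65 + 0.950097·0.35 = 0.637462
P(burglary | alarm, earthquake) = 0.332534/0.637462 ≈ 0.522

P(burglary | alarm) ≈ 0.737; P(burglary | alarm, earthquake) ≈ 0.522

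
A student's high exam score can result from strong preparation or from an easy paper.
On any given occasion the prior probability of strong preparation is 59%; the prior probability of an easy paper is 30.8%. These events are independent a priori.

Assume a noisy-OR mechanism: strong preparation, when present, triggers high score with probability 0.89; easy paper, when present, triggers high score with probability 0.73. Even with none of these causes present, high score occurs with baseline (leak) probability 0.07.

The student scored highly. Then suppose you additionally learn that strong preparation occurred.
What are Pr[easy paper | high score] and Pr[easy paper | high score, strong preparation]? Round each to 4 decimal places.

Pr[easy paper | high score] ≈ 0.4125; Pr[easy paper | high score, strong preparation] ≈ 0.3253

Under noisy-OR, P(high score | causes) = 1 − (1−0.07)·∏(1−qᵢ) over the active causes.
P(high score) = 0.07*0.41*0.692 + 0.7489*0.41*0.308 + 0.8977*0.59*0.692 + 0.972379*0.59*0.308 = 0.019860 + 0.094571 + 0.366513 + 0.176701 = 0.657645
The easy paper-present share is 0.094571 + 0.176701 = 0.271272.
So P(easy paper | high score) = 0.271272/0.657645 ≈ 0.4125.

With the extra evidence:
Numerator (weight on configurations with easy paper): 0.972379·0.308 = 0.299493
The normalizing constant is 0.8977·0.692 + 0.972379·0.308 = 0.920701
P(easy paper | high score, strong preparation) = 0.299493/0.920701 ≈ 0.3253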